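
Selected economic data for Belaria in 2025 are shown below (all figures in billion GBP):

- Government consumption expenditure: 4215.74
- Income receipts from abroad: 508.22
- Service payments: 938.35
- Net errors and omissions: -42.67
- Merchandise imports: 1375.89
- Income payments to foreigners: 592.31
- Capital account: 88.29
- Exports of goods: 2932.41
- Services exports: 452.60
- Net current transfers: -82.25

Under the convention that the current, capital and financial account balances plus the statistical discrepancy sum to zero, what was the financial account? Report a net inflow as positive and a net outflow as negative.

Goods balance = 2932.41 - 1375.89 = 1556.52
Services balance = 452.60 - 938.35 = -485.75
Trade balance (goods + services) = 1556.52 + (-485.75) = 1070.77
Net primary income = 508.22 - 592.31 = -84.09
Net secondary income = -82.25
Current account = 1070.77 + (-84.09) + (-82.25) = 904.43
Financial account = -(904.43 + 88.29 + (-42.67)) = -950.05

-950.05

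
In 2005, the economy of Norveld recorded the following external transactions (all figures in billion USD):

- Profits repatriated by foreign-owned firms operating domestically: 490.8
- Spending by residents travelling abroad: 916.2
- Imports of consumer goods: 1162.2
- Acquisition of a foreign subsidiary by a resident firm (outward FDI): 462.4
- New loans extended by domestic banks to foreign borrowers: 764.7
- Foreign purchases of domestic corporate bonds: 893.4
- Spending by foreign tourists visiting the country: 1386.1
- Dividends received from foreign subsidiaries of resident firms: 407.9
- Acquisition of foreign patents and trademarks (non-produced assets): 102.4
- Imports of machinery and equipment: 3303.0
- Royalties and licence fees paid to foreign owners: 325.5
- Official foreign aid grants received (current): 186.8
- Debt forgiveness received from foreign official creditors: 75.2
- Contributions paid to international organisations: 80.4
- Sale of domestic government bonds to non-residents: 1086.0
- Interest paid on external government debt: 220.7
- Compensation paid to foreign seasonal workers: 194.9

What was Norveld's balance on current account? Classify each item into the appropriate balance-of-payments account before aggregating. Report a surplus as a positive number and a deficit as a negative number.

Goods: -1162.2 - 3303.0 = -4465.2
Services: -916.2 + 1386.1 - 325.5 = 144.4
Primary income: -194.9 - 490.8 - 220.7 + 407.9 = -498.5
Secondary income: 186.8 - 80.4 = 106.4
Current account = (-4465.2) + 144.4 + (-498.5) + 106.4 = -4712.9
(Excluded from the current account — financial account: acquisition of a foreign subsidiary by a resident firm (outward FDI) 462.4, new loans extended by domestic banks to foreign borrowers 764.7, foreign purchases of domestic corporate bonds 893.4, sale of domestic government bonds to non-residents 1086.0; capital account: acquisition of foreign patents and trademarks (non-produced assets) 102.4, debt forgiveness received from foreign official creditors 75.2.)

-4712.9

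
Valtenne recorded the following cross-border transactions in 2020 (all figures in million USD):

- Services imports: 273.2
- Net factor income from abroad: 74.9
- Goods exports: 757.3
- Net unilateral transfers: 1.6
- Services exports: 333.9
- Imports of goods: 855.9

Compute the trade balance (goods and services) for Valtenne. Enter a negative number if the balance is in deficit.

Goods balance = 757.3 - 855.9 = -98.6
Services balance = 333.9 - 273.2 = 60.7
Trade balance (goods + services) = -98.6 + 60.7 = -37.9

-37.9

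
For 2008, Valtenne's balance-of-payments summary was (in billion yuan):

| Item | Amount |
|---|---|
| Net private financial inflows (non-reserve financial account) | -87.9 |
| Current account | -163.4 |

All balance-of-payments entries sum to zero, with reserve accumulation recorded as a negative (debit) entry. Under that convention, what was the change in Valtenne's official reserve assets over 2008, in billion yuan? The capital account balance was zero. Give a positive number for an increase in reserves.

Official reserve transactions balance = -((-163.4) + (-87.9)) = 251.3
An accumulation of reserves is recorded as a debit (negative entry), so the change in the stock of reserves is the negative of that balance.
Change in official reserves = -(251.3) = -251.3

-251.3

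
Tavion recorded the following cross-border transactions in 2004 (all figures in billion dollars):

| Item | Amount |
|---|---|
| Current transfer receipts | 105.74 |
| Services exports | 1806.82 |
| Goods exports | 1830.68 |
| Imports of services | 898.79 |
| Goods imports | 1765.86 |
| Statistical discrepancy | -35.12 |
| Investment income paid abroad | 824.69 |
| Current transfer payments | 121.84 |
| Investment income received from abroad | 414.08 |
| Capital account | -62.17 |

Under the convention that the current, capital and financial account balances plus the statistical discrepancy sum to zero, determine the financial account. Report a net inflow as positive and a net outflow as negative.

Goods balance = 1830.68 - 1765.86 = 64.82
Services balance = 1806.82 - 898.79 = 908.03
Trade balance (goods + services) = 64.82 + 908.03 = 972.85
Net primary income = 414.08 - 824.69 = -410.61
Net secondary income = 105.74 - 121.84 = -16.10
Current account = 972.85 + (-410.61) + (-16.10) = 546.14
Financial account = -(546.14 + (-62.17) + (-35.12)) = -448.85

-448.85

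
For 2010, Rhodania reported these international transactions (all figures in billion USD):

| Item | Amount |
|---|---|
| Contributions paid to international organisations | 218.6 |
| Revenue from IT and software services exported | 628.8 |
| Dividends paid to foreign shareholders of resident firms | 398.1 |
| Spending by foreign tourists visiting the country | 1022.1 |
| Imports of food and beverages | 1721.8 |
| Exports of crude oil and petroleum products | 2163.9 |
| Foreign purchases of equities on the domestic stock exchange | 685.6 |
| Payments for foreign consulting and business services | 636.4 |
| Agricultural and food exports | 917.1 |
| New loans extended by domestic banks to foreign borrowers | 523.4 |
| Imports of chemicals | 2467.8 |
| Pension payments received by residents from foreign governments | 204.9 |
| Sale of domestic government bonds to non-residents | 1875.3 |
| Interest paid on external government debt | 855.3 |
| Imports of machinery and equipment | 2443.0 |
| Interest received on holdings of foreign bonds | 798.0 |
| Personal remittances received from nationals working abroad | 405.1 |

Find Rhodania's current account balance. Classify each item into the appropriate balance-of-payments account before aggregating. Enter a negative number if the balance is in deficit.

-2601.1

Goods: -2467.8 - 2443.0 - 1721.8 + 2163.9 + 917.1 = -3551.6
Services: 628.8 + 1022.1 - 636.4 = 1014.5
Primary income: 798.0 - 855.3 - 398.1 = -455.4
Secondary income: -218.6 + 204.9 + 405.1 = 391.4
Current account = (-3551.6) + 1014.5 + (-455.4) + 391.4 = -2601.1
(Excluded from the current account — financial account: foreign purchases of equities on the domestic stock exchange 685.6, new loans extended by domestic banks to foreign borrowers 523.4, sale of domestic government bonds to non-residents 1875.3.)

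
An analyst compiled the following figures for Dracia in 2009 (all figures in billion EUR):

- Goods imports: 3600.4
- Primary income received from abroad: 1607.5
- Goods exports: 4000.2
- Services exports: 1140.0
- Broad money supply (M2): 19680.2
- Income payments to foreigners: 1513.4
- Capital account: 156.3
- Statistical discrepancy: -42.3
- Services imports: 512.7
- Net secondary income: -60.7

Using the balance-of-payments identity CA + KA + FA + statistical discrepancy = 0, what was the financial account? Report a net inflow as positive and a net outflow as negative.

-1174.5

Goods balance = 4000.2 - 3600.4 = 399.8
Services balance = 1140.0 - 512.7 = 627.3
Trade balance (goods + services) = 399.8 + 627.3 = 1027.1
Net primary income = 1607.5 - 1513.4 = 94.1
Net secondary income = -60.7
Current account = 1027.1 + 94.1 + (-60.7) = 1060.5
Financial account = -(1060.5 + 156.3 + (-42.3)) = -1174.5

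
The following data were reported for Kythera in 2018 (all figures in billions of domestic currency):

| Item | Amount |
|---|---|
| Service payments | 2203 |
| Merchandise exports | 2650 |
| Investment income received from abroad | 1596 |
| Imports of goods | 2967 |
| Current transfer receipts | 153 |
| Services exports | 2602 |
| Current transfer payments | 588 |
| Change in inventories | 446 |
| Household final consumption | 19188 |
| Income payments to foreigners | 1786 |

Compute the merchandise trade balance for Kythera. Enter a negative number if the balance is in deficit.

-317

Goods balance = 2650 - 2967 = -317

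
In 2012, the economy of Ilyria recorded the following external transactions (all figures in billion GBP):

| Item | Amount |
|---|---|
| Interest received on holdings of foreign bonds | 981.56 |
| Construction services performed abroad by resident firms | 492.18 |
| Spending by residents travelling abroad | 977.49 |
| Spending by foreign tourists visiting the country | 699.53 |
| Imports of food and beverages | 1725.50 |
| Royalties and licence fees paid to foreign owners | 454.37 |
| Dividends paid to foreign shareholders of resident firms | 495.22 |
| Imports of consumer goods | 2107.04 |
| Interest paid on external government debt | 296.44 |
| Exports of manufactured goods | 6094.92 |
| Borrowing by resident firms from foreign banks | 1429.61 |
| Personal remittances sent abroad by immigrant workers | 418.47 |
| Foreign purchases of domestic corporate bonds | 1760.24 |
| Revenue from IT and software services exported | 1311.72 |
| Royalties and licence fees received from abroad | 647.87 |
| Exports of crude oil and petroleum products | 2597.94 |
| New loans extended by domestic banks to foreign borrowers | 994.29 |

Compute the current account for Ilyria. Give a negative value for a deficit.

Goods: 2597.94 - 2107.04 + 6094.92 - 1725.50 = 4860.32
Services: 647.87 + 1311.72 + 492.18 - 977.49 + 699.53 - 454.37 = 1719.44
Primary income: -495.22 - 296.44 + 981.56 = 189.90
Secondary income: -418.47
Current account = 4860.32 + 1719.44 + 189.90 + (-418.47) = 6351.19
(Excluded from the current account — financial account: borrowing by resident firms from foreign banks 1429.61, foreign purchases of domestic corporate bonds 1760.24, new loans extended by domestic banks to foreign borrowers 994.29.)

6351.19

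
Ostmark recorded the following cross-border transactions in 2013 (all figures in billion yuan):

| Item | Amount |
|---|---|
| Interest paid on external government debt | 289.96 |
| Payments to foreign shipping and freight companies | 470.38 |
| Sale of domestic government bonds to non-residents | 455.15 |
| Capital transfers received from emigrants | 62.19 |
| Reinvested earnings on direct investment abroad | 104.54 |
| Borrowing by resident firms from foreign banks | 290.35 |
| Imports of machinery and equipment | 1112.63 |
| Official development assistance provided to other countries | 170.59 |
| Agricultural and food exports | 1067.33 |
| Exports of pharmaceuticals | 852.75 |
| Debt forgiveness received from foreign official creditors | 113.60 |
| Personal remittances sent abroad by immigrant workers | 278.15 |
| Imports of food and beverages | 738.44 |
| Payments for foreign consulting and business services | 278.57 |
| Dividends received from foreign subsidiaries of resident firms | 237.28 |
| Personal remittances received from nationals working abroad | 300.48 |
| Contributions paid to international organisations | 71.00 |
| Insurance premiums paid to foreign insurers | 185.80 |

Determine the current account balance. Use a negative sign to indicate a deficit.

Goods: -1112.63 + 852.75 + 1067.33 - 738.44 = 69.01
Services: -278.57 - 185.80 - 470.38 = -934.75
Primary income: 104.54 - 289.96 + 237.28 = 51.86
Secondary income: -278.15 + 300.48 - 71.00 - 170.59 = -219.26
Current account = 69.01 + (-934.75) + 51.86 + (-219.26) = -1033.14
(Excluded from the current account — financial account: sale of domestic government bonds to non-residents 455.15, borrowing by resident firms from foreign banks 290.35; capital account: capital transfers received from emigrants 62.19, debt forgiveness received from foreign official creditors 113.60.)

-1033.14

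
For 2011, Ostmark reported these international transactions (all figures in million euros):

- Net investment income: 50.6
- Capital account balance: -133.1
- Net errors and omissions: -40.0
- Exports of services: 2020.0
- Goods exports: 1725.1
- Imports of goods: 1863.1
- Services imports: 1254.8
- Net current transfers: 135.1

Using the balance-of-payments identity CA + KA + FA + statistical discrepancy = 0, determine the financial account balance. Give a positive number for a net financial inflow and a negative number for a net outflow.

-639.8

Goods balance = 1725.1 - 1863.1 = -138.0
Services balance = 2020.0 - 1254.8 = 765.2
Trade balance (goods + services) = -138.0 + 765.2 = 627.2
Net primary income = 50.6
Net secondary income = 135.1
Current account = 627.2 + 50.6 + 135.1 = 812.9
Financial account = -(812.9 + (-133.1) + (-40.0)) = -639.8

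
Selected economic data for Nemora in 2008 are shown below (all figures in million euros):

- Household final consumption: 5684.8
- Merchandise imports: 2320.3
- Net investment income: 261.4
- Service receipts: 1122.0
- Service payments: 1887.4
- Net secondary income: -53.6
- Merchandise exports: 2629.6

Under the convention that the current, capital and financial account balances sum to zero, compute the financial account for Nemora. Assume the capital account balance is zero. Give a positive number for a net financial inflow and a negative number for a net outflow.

248.3

Goods balance = 2629.6 - 2320.3 = 309.3
Services balance = 1122.0 - 1887.4 = -765.4
Trade balance (goods + services) = 309.3 + (-765.4) = -456.1
Net primary income = 261.4
Net secondary income = -53.6
Current account = -456.1 + 261.4 + (-53.6) = -248.3
Financial account = -(-248.3) = 248.3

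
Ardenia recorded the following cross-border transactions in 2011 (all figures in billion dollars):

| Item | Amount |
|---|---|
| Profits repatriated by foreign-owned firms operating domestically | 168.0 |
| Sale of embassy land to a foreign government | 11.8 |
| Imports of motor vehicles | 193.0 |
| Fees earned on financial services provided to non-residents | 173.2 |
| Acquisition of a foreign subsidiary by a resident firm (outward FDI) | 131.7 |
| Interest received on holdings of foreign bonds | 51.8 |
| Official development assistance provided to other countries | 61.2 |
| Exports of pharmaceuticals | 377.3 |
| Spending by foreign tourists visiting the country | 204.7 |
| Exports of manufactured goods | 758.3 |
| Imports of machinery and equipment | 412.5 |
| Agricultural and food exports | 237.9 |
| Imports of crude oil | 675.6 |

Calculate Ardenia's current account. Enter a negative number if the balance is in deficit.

292.9

Goods: 758.3 - 675.6 + 237.9 - 193.0 - 412.5 + 377.3 = 92.4
Services: 173.2 + 204.7 = 377.9
Primary income: -168.0 + 51.8 = -116.2
Secondary income: -61.2
Current account = 92.4 + 377.9 + (-116.2) + (-61.2) = 292.9
(Excluded from the current account — capital account: sale of embassy land to a foreign government 11.8; financial account: acquisition of a foreign subsidiary by a resident firm (outward FDI) 131.7.)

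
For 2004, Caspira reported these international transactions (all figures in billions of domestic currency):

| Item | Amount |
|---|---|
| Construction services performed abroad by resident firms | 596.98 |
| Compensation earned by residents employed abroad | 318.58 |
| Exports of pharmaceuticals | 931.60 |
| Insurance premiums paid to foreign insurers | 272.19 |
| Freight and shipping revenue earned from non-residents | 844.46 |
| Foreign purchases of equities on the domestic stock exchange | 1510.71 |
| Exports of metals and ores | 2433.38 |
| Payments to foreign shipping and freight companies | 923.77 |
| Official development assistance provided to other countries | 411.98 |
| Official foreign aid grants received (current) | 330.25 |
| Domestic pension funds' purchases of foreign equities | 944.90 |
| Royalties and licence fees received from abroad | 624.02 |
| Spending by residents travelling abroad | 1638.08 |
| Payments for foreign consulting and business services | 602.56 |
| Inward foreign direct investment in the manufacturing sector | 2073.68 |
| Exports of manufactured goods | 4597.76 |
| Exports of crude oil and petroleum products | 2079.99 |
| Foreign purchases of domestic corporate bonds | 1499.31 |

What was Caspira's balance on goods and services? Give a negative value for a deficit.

Goods: 931.60 + 4597.76 + 2079.99 + 2433.38 = 10042.73
Services: 596.98 + 624.02 - 923.77 - 602.56 + 844.46 - 272.19 - 1638.08 = -1371.14
Trade balance = 10042.73 + (-1371.14) = 8671.59
(Excluded from the trade balance — primary income: compensation earned by residents employed abroad 318.58; financial account: foreign purchases of equities on the domestic stock exchange 1510.71, domestic pension funds' purchases of foreign equities 944.90, inward foreign direct investment in the manufacturing sector 2073.68, foreign purchases of domestic corporate bonds 1499.31; secondary income: official development assistance provided to other countries 411.98, official foreign aid grants received (current) 330.25.)

8671.59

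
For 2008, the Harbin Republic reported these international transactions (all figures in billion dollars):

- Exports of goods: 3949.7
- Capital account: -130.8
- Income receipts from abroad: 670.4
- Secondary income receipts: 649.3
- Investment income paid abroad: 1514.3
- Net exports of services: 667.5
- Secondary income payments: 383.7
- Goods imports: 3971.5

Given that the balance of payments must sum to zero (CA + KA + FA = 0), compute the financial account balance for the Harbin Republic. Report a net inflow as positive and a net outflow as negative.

63.4

Goods balance = 3949.7 - 3971.5 = -21.8
Services balance = 667.5
Trade balance (goods + services) = -21.8 + 667.5 = 645.7
Net primary income = 670.4 - 1514.3 = -843.9
Net secondary income = 649.3 - 383.7 = 265.6
Current account = 645.7 + (-843.9) + 265.6 = 67.4
Financial account = -(67.4 + (-130.8)) = 63.4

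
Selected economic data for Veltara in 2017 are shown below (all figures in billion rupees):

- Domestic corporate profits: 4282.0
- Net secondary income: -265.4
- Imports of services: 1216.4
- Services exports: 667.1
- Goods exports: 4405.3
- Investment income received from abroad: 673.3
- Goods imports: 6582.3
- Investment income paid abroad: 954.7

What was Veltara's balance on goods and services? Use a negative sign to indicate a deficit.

-2726.3

Goods balance = 4405.3 - 6582.3 = -2177.0
Services balance = 667.1 - 1216.4 = -549.3
Trade balance (goods + services) = -2177.0 + (-549.3) = -2726.3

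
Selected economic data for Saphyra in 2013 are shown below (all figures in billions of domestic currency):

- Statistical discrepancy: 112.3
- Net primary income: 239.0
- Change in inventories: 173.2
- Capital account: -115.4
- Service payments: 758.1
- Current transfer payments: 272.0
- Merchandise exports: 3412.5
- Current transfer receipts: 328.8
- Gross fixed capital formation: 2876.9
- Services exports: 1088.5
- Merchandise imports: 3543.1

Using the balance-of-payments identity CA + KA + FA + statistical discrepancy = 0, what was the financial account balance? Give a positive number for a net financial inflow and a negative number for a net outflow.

-492.5

Goods balance = 3412.5 - 3543.1 = -130.6
Services balance = 1088.5 - 758.1 = 330.4
Trade balance (goods + services) = -130.6 + 330.4 = 199.8
Net primary income = 239.0
Net secondary income = 328.8 - 272.0 = 56.8
Current account = 199.8 + 239.0 + 56.8 = 495.6
Financial account = -(495.6 + (-115.4) + 112.3) = -492.5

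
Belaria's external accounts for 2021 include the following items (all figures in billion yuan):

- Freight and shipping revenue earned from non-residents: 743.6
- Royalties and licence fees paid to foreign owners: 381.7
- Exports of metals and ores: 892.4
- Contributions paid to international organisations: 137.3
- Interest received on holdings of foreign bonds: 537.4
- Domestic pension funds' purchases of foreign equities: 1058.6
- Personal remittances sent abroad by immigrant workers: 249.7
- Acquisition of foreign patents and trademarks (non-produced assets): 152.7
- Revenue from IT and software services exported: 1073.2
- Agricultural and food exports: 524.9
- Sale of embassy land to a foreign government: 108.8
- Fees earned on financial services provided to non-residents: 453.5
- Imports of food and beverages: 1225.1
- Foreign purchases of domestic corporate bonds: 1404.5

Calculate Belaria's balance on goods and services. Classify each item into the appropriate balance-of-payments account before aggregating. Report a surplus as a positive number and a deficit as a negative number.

2080.8

Goods: 892.4 - 1225.1 + 524.9 = 192.2
Services: -381.7 + 1073.2 + 743.6 + 453.5 = 1888.6
Trade balance = 192.2 + 1888.6 = 2080.8
(Excluded from the trade balance — secondary income: contributions paid to international organisations 137.3, personal remittances sent abroad by immigrant workers 249.7; primary income: interest received on holdings of foreign bonds 537.4; financial account: domestic pension funds' purchases of foreign equities 1058.6, foreign purchases of domestic corporate bonds 1404.5; capital account: acquisition of foreign patents and trademarks (non-produced assets) 152.7, sale of embassy land to a foreign government 108.8.)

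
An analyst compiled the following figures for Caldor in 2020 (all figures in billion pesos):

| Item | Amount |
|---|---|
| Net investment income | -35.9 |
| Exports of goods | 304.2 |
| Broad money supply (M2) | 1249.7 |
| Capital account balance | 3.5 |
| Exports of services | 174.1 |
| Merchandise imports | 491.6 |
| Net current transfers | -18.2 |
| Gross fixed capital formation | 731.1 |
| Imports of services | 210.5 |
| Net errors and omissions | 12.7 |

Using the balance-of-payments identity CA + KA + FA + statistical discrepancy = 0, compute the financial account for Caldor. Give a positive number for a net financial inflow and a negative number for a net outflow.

Goods balance = 304.2 - 491.6 = -187.4
Services balance = 174.1 - 210.5 = -36.4
Trade balance (goods + services) = -187.4 + (-36.4) = -223.8
Net primary income = -35.9
Net secondary income = -18.2
Current account = -223.8 + (-35.9) + (-18.2) = -277.9
Financial account = -(-277.9 + 3.5 + 12.7) = 261.7

261.7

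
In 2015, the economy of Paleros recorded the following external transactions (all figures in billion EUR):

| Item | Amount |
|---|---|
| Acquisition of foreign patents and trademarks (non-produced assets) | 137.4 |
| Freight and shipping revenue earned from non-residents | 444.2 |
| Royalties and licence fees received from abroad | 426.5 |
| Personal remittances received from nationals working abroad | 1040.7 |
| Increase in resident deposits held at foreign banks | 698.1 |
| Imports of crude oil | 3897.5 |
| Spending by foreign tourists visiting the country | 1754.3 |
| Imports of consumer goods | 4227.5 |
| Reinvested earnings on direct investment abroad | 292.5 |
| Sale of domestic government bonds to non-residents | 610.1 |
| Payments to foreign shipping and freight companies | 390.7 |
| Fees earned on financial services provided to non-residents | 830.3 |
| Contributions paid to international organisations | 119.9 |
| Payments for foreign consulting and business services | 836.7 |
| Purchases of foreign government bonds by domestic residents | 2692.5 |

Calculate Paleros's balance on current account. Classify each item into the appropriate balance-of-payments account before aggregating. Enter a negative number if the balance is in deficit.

Goods: -4227.5 - 3897.5 = -8125.0
Services: 444.2 + 830.3 + 426.5 + 1754.3 - 836.7 - 390.7 = 2227.9
Primary income: 292.5
Secondary income: 1040.7 - 119.9 = 920.8
Current account = (-8125.0) + 2227.9 + 292.5 + 920.8 = -4683.8
(Excluded from the current account — capital account: acquisition of foreign patents and trademarks (non-produced assets) 137.4; financial account: increase in resident deposits held at foreign banks 698.1, sale of domestic government bonds to non-residents 610.1, purchases of foreign government bonds by domestic residents 2692.5.)

-4683.8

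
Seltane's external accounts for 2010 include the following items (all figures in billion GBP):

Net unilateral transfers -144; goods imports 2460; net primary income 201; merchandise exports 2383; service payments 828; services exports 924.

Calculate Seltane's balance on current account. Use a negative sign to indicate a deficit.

76

Goods balance = 2383 - 2460 = -77
Services balance = 924 - 828 = 96
Trade balance (goods + services) = -77 + 96 = 19
Net primary income = 201
Net secondary income = -144
Current account = 19 + 201 + (-144) = 76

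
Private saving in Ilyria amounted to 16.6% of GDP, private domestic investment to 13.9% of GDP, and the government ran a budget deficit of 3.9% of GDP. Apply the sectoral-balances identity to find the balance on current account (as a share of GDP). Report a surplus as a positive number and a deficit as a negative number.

By the sectoral-balances identity, CA = (S_private - I) + (T - G).
Private balance = 16.6 - 13.9 = 2.7
Government balance (T - G) = -3.9
CA = 2.7 + (-3.9) = -1.2

-1.2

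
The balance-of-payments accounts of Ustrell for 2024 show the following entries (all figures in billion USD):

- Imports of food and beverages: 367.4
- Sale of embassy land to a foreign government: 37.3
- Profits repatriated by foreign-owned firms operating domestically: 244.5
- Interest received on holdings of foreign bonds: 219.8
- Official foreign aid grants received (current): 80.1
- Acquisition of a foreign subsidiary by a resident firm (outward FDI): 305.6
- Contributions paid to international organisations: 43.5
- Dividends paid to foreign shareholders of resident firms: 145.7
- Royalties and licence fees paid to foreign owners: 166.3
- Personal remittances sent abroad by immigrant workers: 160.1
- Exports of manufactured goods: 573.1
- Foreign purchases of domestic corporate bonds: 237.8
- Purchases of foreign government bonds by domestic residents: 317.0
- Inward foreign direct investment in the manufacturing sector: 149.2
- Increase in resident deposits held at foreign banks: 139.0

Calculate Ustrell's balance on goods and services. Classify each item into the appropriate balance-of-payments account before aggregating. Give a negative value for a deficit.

Goods: 573.1 - 367.4 = 205.7
Services: -166.3
Trade balance = 205.7 + (-166.3) = 39.4
(Excluded from the trade balance — capital account: sale of embassy land to a foreign government 37.3; primary income: profits repatriated by foreign-owned firms operating domestically 244.5, interest received on holdings of foreign bonds 219.8, dividends paid to foreign shareholders of resident firms 145.7; secondary income: official foreign aid grants received (current) 80.1, contributions paid to international organisations 43.5, personal remittances sent abroad by immigrant workers 160.1; financial account: acquisition of a foreign subsidiary by a resident firm (outward FDI) 305.6, foreign purchases of domestic corporate bonds 237.8, purchases of foreign government bonds by domestic residents 317.0, inward foreign direct investment in the manufacturing sector 149.2, increase in resident deposits held at foreign banks 139.0.)

39.4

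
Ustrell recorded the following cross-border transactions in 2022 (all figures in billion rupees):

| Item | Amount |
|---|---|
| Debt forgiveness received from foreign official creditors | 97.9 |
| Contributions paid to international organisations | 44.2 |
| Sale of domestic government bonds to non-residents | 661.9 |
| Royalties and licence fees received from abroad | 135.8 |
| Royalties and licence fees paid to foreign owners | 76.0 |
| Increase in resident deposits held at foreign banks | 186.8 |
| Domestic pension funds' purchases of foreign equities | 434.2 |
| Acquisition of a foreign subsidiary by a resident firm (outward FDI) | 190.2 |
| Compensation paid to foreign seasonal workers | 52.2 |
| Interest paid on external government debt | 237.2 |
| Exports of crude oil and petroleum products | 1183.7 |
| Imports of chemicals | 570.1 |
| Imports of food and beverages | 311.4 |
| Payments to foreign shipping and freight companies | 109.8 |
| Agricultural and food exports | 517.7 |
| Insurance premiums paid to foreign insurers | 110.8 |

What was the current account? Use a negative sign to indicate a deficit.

Goods: -570.1 + 517.7 - 311.4 + 1183.7 = 819.9
Services: -76.0 - 110.8 - 109.8 + 135.8 = -160.8
Primary income: -237.2 - 52.2 = -289.4
Secondary income: -44.2
Current account = 819.9 + (-160.8) + (-289.4) + (-44.2) = 325.5
(Excluded from the current account — capital account: debt forgiveness received from foreign official creditors 97.9; financial account: sale of domestic government bonds to non-residents 661.9, increase in resident deposits held at foreign banks 186.8, domestic pension funds' purchases of foreign equities 434.2, acquisition of a foreign subsidiary by a resident firm (outward FDI) 190.2.)

325.5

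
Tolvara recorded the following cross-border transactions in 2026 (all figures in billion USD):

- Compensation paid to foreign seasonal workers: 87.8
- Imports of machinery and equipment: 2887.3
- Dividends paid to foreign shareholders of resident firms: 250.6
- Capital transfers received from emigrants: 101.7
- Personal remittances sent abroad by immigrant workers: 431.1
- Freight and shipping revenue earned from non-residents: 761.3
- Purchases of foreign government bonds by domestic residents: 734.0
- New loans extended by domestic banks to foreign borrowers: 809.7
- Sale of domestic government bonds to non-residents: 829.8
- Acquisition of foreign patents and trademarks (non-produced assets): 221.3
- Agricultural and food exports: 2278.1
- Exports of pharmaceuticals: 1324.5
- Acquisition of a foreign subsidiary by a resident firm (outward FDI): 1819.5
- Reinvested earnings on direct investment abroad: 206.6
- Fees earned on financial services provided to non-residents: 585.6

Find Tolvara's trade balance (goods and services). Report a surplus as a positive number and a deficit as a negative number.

2062.2

Goods: 2278.1 + 1324.5 - 2887.3 = 715.3
Services: 761.3 + 585.6 = 1346.9
Trade balance = 715.3 + 1346.9 = 2062.2
(Excluded from the trade balance — primary income: compensation paid to foreign seasonal workers 87.8, dividends paid to foreign shareholders of resident firms 250.6, reinvested earnings on direct investment abroad 206.6; capital account: capital transfers received from emigrants 101.7, acquisition of foreign patents and trademarks (non-produced assets) 221.3; secondary income: personal remittances sent abroad by immigrant workers 431.1; financial account: purchases of foreign government bonds by domestic residents 734.0, new loans extended by domestic banks to foreign borrowers 809.7, sale of domestic government bonds to non-residents 829.8, acquisition of a foreign subsidiary by a resident firm (outward FDI) 1819.5.)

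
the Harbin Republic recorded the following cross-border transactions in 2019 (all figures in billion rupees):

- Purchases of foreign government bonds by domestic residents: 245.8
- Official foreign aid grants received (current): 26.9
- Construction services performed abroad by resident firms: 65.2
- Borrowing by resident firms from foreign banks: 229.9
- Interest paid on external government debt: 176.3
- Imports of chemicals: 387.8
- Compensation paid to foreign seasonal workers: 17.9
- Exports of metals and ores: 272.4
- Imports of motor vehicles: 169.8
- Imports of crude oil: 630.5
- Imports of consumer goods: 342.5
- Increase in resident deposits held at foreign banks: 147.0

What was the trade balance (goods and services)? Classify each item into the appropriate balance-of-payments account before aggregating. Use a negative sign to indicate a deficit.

-1193.0

Goods: -387.8 + 272.4 - 630.5 - 169.8 - 342.5 = -1258.2
Services: 65.2
Trade balance = -1258.2 + 65.2 = -1193.0
(Excluded from the trade balance — financial account: purchases of foreign government bonds by domestic residents 245.8, borrowing by resident firms from foreign banks 229.9, increase in resident deposits held at foreign banks 147.0; secondary income: official foreign aid grants received (current) 26.9; primary income: interest paid on external government debt 176.3, compensation paid to foreign seasonal workers 17.9.)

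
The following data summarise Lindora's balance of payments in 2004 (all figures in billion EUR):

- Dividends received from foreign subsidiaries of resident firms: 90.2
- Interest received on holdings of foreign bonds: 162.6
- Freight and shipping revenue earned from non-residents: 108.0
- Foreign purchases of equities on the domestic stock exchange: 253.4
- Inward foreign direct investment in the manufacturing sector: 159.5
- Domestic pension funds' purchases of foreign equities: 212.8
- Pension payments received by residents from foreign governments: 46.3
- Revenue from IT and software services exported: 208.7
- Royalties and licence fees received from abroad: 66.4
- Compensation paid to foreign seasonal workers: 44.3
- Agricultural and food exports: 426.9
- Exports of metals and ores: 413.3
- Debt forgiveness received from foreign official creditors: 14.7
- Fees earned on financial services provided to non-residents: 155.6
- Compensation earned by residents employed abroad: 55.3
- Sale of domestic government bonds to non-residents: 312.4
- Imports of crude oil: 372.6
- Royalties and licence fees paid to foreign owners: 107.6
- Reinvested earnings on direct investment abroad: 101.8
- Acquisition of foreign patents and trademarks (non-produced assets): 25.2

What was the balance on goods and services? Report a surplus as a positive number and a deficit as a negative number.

Goods: 413.3 - 372.6 + 426.9 = 467.6
Services: 66.4 - 107.6 + 108.0 + 155.6 + 208.7 = 431.1
Trade balance = 467.6 + 431.1 = 898.7
(Excluded from the trade balance — primary income: dividends received from foreign subsidiaries of resident firms 90.2, interest received on holdings of foreign bonds 162.6, compensation paid to foreign seasonal workers 44.3, compensation earned by residents employed abroad 55.3, reinvested earnings on direct investment abroad 101.8; financial account: foreign purchases of equities on the domestic stock exchange 253.4, inward foreign direct investment in the manufacturing sector 159.5, domestic pension funds' purchases of foreign equities 212.8, sale of domestic government bonds to non-residents 312.4; secondary income: pension payments received by residents from foreign governments 46.3; capital account: debt forgiveness received from foreign official creditors 14.7, acquisition of foreign patents and trademarks (non-produced assets) 25.2.)

898.7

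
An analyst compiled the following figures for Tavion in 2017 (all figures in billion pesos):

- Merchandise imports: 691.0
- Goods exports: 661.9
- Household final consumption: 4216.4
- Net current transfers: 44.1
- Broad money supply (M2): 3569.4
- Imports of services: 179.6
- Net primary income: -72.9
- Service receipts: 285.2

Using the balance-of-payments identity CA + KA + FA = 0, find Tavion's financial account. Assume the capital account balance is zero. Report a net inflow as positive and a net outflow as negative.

-47.7

Goods balance = 661.9 - 691.0 = -29.1
Services balance = 285.2 - 179.6 = 105.6
Trade balance (goods + services) = -29.1 + 105.6 = 76.5
Net primary income = -72.9
Net secondary income = 44.1
Current account = 76.5 + (-72.9) + 44.1 = 47.7
Financial account = -(47.7) = -47.7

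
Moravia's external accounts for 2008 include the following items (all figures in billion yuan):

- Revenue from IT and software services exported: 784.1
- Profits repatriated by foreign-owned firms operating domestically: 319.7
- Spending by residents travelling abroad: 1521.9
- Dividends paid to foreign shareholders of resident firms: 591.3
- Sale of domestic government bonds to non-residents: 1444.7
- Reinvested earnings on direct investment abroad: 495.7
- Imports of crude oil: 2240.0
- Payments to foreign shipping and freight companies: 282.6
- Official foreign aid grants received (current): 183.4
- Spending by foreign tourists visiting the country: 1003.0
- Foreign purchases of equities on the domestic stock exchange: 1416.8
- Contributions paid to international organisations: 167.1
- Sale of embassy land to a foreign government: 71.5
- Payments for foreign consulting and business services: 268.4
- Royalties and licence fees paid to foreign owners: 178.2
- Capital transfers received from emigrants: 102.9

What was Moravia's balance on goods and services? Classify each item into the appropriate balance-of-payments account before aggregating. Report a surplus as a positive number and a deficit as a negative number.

Goods: -2240.0
Services: -282.6 + 784.1 - 1521.9 + 1003.0 - 178.2 - 268.4 = -464.0
Trade balance = -2240.0 + (-464.0) = -2704.0
(Excluded from the trade balance — primary income: profits repatriated by foreign-owned firms operating domestically 319.7, dividends paid to foreign shareholders of resident firms 591.3, reinvested earnings on direct investment abroad 495.7; financial account: sale of domestic government bonds to non-residents 1444.7, foreign purchases of equities on the domestic stock exchange 1416.8; secondary income: official foreign aid grants received (current) 183.4, contributions paid to international organisations 167.1; capital account: sale of embassy land to a foreign government 71.5, capital transfers received from emigrants 102.9.)

-2704.0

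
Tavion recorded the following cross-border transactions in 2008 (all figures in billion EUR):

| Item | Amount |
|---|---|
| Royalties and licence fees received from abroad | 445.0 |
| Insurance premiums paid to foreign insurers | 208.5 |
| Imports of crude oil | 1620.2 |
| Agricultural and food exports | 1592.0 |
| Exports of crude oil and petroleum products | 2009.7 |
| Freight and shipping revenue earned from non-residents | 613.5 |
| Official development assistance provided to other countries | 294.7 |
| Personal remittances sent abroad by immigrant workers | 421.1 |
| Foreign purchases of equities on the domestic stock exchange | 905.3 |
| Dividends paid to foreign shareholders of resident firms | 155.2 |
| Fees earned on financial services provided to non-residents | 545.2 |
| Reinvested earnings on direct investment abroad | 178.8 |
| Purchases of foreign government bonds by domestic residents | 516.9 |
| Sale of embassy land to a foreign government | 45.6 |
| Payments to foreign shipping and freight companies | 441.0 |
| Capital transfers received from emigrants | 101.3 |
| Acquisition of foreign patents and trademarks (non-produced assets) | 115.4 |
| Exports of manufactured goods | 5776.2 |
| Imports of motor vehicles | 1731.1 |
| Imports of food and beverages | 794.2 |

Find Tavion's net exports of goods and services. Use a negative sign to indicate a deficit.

6186.6

Goods: 1592.0 + 5776.2 + 2009.7 - 1620.2 - 794.2 - 1731.1 = 5232.4
Services: 613.5 - 208.5 + 545.2 + 445.0 - 441.0 = 954.2
Trade balance = 5232.4 + 954.2 = 6186.6
(Excluded from the trade balance — secondary income: official development assistance provided to other countries 294.7, personal remittances sent abroad by immigrant workers 421.1; financial account: foreign purchases of equities on the domestic stock exchange 905.3, purchases of foreign government bonds by domestic residents 516.9; primary income: dividends paid to foreign shareholders of resident firms 155.2, reinvested earnings on direct investment abroad 178.8; capital account: sale of embassy land to a foreign government 45.6, capital transfers received from emigrants 101.3, acquisition of foreign patents and trademarks (non-produced assets) 115.4.)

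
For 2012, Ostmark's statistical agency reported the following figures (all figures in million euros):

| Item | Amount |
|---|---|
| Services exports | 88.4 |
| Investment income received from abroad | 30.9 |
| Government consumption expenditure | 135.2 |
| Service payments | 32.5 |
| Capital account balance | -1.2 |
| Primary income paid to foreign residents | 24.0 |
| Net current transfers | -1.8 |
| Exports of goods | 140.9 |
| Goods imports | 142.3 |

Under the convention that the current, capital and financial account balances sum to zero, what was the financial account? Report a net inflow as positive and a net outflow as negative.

-58.4

Goods balance = 140.9 - 142.3 = -1.4
Services balance = 88.4 - 32.5 = 55.9
Trade balance (goods + services) = -1.4 + 55.9 = 54.5
Net primary income = 30.9 - 24.0 = 6.9
Net secondary income = -1.8
Current account = 54.5 + 6.9 + (-1.8) = 59.6
Financial account = -(59.6 + (-1.2)) = -58.4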